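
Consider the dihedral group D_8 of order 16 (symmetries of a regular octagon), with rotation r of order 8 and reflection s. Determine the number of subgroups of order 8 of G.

|G| = 16 and 8 | 16, so subgroups of order 8 are possible by Lagrange.
The subgroups of order 8 are: {e, r, r^2, r^3, r^4, r^5, r^6, r^7}; {e, r^2, r^4, r^6, s, r^2s, r^4s, r^6s}; {e, r^2, r^4, r^6, rs, r^3s, r^5s, r^7s}.
So G has 3 subgroups of order 8.

3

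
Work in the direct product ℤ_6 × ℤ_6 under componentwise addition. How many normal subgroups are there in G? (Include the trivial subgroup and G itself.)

30

G is abelian, so every subgroup is normal.
G has 30 subgroups in total, hence 30 normal subgroups.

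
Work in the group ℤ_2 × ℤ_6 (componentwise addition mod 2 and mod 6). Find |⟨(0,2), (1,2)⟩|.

6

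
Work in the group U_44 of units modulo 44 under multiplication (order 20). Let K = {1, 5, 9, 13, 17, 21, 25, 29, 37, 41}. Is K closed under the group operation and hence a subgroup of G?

Yes

|K| = 10 divides |G| = 20, consistent with Lagrange.
K contains the identity, every element's inverse is in K, and K is closed under ·: it is a subgroup.
In fact K = ⟨41⟩.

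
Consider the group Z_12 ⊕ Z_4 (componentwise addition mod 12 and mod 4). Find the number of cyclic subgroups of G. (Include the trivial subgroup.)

A cyclic subgroup of order d is generated by each of its φ(d) elements of order d, so the cyclic subgroups of order d number (#elements of order d)/φ(d).
Cyclic subgroups by order — order 1: 1; order 2: 3; order 3: 1; order 4: 6; order 6: 3; order 12: 6.
Total: 20.

20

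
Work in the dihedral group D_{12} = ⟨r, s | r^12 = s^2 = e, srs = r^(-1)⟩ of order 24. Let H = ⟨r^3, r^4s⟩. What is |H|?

|⟨r^3⟩| = 4 and |⟨r^4s⟩| = 2, so |H| is a multiple of lcm(4, 2) = 4 and divides |G| = 24.
Closing under the operation: H = {e, r^3, r^6, r^9, rs, r^4s, r^7s, r^10s}, so |H| = 8.

8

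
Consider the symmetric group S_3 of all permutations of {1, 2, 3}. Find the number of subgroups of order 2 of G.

|G| = 6 and 2 | 6, so subgroups of order 2 are possible by Lagrange.
The subgroups of order 2 are: {e, (1 2)}; {e, (1 3)}; {e, (2 3)}.
So G has 3 subgroups of order 2.

3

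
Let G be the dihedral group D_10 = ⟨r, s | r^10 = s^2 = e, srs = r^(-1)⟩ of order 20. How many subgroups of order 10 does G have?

|G| = 20 and 10 | 20, so subgroups of order 10 are possible by Lagrange.
The subgroups of order 10 are: {e, r, r^2, r^3, r^4, r^5, r^6, r^7, r^8, r^9}; {e, r^2, r^4, r^6, r^8, s, r^2s, r^4s, r^6s, r^8s}; {e, r^2, r^4, r^6, r^8, rs, r^3s, r^5s, r^7s, r^9s}.
So G has 3 subgroups of order 10.

3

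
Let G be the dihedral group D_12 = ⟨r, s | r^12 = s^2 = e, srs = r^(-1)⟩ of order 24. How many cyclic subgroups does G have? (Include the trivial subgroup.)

A cyclic subgroup of order d is generated by each of its φ(d) elements of order d, so the cyclic subgroups of order d number (#elements of order d)/φ(d).
Cyclic subgroups by order — order 1: 1; order 2: 13; order 3: 1; order 4: 1; order 6: 1; order 12: 1.
Total: 18.

18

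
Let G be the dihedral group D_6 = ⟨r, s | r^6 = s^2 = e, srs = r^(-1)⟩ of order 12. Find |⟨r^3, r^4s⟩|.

|⟨r^3⟩| = 2 and |⟨r^4s⟩| = 2, so |H| is a multiple of lcm(2, 2) = 2 and divides |G| = 12.
Closing under the operation: H = {e, r^3, rs, r^4s}, so |H| = 4.

4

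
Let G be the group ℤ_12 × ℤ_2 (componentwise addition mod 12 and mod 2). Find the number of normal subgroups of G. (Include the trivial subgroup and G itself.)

16

G is abelian, so every subgroup is normal.
G has 16 subgroups in total, hence 16 normal subgroups.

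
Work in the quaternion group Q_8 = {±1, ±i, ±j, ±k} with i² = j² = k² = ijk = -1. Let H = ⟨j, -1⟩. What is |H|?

4

|⟨j⟩| = 4 and |⟨-1⟩| = 2, so |H| is a multiple of lcm(4, 2) = 4 and divides |G| = 8.
Closing under the operation: H = {1, -1, j, -j}, so |H| = 4.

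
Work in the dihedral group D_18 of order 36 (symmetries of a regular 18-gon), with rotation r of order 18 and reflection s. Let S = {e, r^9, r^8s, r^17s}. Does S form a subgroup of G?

Yes

|S| = 4 divides |G| = 36, consistent with Lagrange.
S contains the identity, every element's inverse is in S, and S is closed under ·: it is a subgroup.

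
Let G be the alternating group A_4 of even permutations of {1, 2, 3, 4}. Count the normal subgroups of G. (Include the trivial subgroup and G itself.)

3

G has 10 subgroups. Checking conjugation-invariance by order — order 1: 1/1 normal; order 2: 0/3 normal; order 3: 0/4 normal; order 4: 1/1 normal; order 12: 1/1 normal.
Total normal subgroups: 3.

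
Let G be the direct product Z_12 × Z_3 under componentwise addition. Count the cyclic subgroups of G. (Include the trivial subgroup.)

Group the elements of G by the cyclic subgroup they generate; each cyclic subgroup of order d accounts for φ(d) elements.
Cyclic subgroups by order — order 1: 1; order 2: 1; order 3: 4; order 4: 1; order 6: 4; order 12: 4.
Total: 15.

15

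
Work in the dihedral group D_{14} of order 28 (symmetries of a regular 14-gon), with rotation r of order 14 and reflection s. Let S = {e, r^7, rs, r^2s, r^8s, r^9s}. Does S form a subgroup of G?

No

|S| = 6 does not divide |G| = 28, so by Lagrange S is not a subgroup.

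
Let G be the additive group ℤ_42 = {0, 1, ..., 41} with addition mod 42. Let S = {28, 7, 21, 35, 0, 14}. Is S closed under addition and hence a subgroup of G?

Yes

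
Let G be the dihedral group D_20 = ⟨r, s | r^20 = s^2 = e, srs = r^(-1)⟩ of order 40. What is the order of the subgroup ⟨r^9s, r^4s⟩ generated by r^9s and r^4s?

|⟨r^9s⟩| = 2 and |⟨r^4s⟩| = 2, so |H| is a multiple of lcm(2, 2) = 2 and divides |G| = 40.
Closing under the operation: H = {e, r^5, r^10, r^15, r^4s, r^9s, r^14s, r^19s}, so |H| = 8.

8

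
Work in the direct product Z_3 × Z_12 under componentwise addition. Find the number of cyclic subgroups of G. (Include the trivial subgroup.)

15

Each element a generates a cyclic subgroup ⟨a⟩; distinct elements may generate the same one (a cyclic group of order d has φ(d) generators).
Cyclic subgroups by order — order 1: 1; order 2: 1; order 3: 4; order 4: 1; order 6: 4; order 12: 4.
Total: 15.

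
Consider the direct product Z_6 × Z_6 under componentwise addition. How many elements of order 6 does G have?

An element (a,b) has order lcm(ord(a), ord(b)); count pairs with lcm equal to 6.
Enumerating gives 24 such elements.

24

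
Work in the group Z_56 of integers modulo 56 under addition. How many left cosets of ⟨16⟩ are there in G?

8

|⟨16⟩| = 7 and |G| = 56.
By Lagrange, [G : H] = |G|/|H| = 56/7 = 8.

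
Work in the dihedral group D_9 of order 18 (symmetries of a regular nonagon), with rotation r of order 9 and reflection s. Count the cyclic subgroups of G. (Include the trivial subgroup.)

12

A cyclic subgroup of order d is generated by each of its φ(d) elements of order d, so the cyclic subgroups of order d number (#elements of order d)/φ(d).
Cyclic subgroups by order — order 1: 1; order 2: 9; order 3: 1; order 9: 1.
Total: 12.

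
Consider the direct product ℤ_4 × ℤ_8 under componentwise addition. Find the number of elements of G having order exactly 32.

0

An element (a,b) has order lcm(ord(a), ord(b)); count pairs with lcm equal to 32.
Enumerating gives 0 such elements.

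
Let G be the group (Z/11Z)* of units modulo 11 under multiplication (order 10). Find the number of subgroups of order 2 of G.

1

|G| = 10 and 2 | 10, so subgroups of order 2 are possible by Lagrange.
The subgroups of order 2 are: {1, 10}.
So G has 1 subgroup of order 2.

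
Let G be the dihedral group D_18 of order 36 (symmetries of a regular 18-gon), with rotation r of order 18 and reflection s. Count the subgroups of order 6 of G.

7

|G| = 36 and 6 | 36, so subgroups of order 6 are possible by Lagrange.
The subgroups of order 6 are: {e, r^6, r^12, r^4s, r^10s, r^16s}; {e, r^6, r^12, r^5s, r^11s, r^17s}; {e, r^6, r^12, s, r^6s, r^12s}; {e, r^6, r^12, rs, r^7s, r^13s}; … (7 in all).
So G has 7 subgroups of order 6.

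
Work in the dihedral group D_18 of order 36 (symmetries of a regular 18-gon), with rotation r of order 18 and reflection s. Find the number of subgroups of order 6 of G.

|G| = 36 and 6 | 36, so subgroups of order 6 are possible by Lagrange.
The subgroups of order 6 are: {e, r^6, r^12, r^4s, r^10s, r^16s}; {e, r^6, r^12, r^5s, r^11s, r^17s}; {e, r^6, r^12, s, r^6s, r^12s}; {e, r^6, r^12, rs, r^7s, r^13s}; … (7 in all).
So G has 7 subgroups of order 6.

7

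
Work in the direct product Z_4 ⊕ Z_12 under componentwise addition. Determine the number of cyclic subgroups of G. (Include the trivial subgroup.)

A cyclic subgroup of order d is generated by each of its φ(d) elements of order d, so the cyclic subgroups of order d number (#elements of order d)/φ(d).
Cyclic subgroups by order — order 1: 1; order 2: 3; order 3: 1; order 4: 6; order 6: 3; order 12: 6.
Total: 20.

20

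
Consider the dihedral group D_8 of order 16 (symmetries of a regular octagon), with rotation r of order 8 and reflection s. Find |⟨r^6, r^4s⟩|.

8

|⟨r^6⟩| = 4 and |⟨r^4s⟩| = 2, so |H| is a multiple of lcm(4, 2) = 4 and divides |G| = 16.
Closing under the operation: H = {e, r^2, r^4, r^6, s, r^2s, r^4s, r^6s}, so |H| = 8.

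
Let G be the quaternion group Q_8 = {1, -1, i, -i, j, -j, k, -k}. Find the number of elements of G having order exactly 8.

0

No element of G has order 8 (even though 8 | 8).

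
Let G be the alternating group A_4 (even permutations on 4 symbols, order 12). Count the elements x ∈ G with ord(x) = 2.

3

The elements of order 2 are: (1 2)(3 4), (1 3)(2 4), (1 4)(2 3).
That's 3.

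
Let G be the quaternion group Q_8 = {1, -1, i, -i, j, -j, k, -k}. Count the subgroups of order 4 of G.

3

|G| = 8 and 4 | 8, so subgroups of order 4 are possible by Lagrange.
The subgroups of order 4 are: {1, -1, i, -i}; {1, -1, j, -j}; {1, -1, k, -k}.
So G has 3 subgroups of order 4.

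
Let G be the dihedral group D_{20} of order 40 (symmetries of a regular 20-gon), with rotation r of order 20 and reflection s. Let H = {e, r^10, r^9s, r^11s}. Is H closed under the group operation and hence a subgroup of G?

No

Closure fails: r^11s · r^10 = rs ∉ H. So H is not a subgroup.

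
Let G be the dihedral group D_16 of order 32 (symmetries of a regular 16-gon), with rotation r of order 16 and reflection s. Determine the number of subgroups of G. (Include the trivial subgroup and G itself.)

36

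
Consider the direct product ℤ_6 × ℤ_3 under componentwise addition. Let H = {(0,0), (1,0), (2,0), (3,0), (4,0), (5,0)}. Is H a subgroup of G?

|H| = 6 divides |G| = 18, consistent with Lagrange.
H contains the identity, every element's inverse is in H, and H is closed under +: it is a subgroup.
In fact H = ⟨(5,0)⟩.

Yes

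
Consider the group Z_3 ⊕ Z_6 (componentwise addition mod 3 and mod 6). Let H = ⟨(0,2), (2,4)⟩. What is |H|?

|⟨(0,2)⟩| = 3 and |⟨(2,4)⟩| = 3, so |H| is a multiple of lcm(3, 3) = 3 and divides |G| = 18.
Closing under the operation: H = {(0,0), (0,2), (0,4), (1,0), (1,2), (1,4), (2,0), (2,2), (2,4)}, so |H| = 9.

9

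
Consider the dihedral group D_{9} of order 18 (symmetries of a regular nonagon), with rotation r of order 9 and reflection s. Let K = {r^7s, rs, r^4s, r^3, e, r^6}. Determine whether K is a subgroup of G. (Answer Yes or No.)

|K| = 6 divides |G| = 18, consistent with Lagrange.
K contains the identity, every element's inverse is in K, and K is closed under ·: it is a subgroup.

Yes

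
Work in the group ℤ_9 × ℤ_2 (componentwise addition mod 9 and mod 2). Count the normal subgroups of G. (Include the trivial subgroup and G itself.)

6

G is abelian, so every subgroup is normal.
G has 6 subgroups in total, hence 6 normal subgroups.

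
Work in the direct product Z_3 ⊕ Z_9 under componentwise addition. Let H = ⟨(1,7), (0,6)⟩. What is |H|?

|⟨(1,7)⟩| = 9 and |⟨(0,6)⟩| = 3, so |H| is a multiple of lcm(9, 3) = 9 and divides |G| = 27.
Closing under the operation: H = {(0,0), (0,3), (0,6), (1,1), (1,4), (1,7), (2,2), (2,5), (2,8)}, so |H| = 9.

9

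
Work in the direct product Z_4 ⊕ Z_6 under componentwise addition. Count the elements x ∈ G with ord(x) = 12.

8

An element (a,b) has order lcm(ord(a), ord(b)); count pairs with lcm equal to 12.
Enumerating gives 8 such elements.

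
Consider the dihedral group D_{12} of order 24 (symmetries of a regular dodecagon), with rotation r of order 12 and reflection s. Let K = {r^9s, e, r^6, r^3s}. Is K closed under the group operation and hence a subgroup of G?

|K| = 4 divides |G| = 24, consistent with Lagrange.
K contains the identity, every element's inverse is in K, and K is closed under ·: it is a subgroup.

Yes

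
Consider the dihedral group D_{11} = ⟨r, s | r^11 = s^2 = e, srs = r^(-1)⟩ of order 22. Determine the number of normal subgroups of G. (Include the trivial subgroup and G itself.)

G has 14 subgroups. Checking conjugation-invariance by order — order 1: 1/1 normal; order 2: 0/11 normal; order 11: 1/1 normal; order 22: 1/1 normal.
Total normal subgroups: 3.

3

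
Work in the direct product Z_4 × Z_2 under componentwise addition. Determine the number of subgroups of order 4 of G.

|G| = 8 and 4 | 8, so subgroups of order 4 are possible by Lagrange.
The subgroups of order 4 are: {(0,0), (0,1), (2,0), (2,1)}; {(0,0), (1,0), (2,0), (3,0)}; {(0,0), (1,1), (2,0), (3,1)}.
So G has 3 subgroups of order 4.

3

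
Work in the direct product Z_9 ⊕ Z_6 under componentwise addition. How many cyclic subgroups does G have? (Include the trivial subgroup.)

16

Group the elements of G by the cyclic subgroup they generate; each cyclic subgroup of order d accounts for φ(d) elements.
Cyclic subgroups by order — order 1: 1; order 2: 1; order 3: 4; order 6: 4; order 9: 3; order 18: 3.
Total: 16.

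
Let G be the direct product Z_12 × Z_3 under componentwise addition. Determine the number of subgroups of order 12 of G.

4

|G| = 36 and 12 | 36, so subgroups of order 12 are possible by Lagrange.
The subgroups of order 12 are: {(0,0), (0,1), (0,2), (3,0), (3,1), (3,2), (6,0), (6,1), (6,2), (9,0), (9,1), (9,2)}; {(0,0), (1,0), (2,0), (3,0), (4,0), (5,0), (6,0), (7,0), (8,0), (9,0), (10,0), (11,0)}; {(0,0), (1,1), (2,2), (3,0), (4,1), (5,2), (6,0), (7,1), (8,2), (9,0), (10,1), (11,2)}; {(0,0), (1,2), (2,1), (3,0), (4,2), (5,1), (6,0), (7,2), (8,1), (9,0), (10,2), (11,1)}.
So G has 4 subgroups of order 12.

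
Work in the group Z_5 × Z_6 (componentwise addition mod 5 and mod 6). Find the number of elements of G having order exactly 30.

8

An element (a,b) has order lcm(ord(a), ord(b)); count pairs with lcm equal to 30.
Enumerating gives 8 such elements.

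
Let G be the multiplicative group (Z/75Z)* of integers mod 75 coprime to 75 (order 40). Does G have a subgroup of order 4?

4 | 40. A subgroup of order 4 is {1, 26, 49, 74}.

Yes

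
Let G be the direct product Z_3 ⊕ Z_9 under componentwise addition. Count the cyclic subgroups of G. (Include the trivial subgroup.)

Group the elements of G by the cyclic subgroup they generate; each cyclic subgroup of order d accounts for φ(d) elements.
Cyclic subgroups by order — order 1: 1; order 3: 4; order 9: 3.
Total: 8.

8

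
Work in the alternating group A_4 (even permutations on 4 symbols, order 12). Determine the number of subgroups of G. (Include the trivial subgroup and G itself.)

10

|G| = 12, so by Lagrange every subgroup order divides 12. Divisors: 1, 2, 3, 4, 6, 12.
Subgroups by order — order 1: 1; order 2: 3; order 3: 4; order 4: 1; order 6: 0; order 12: 1.
Total: 1 + 3 + 4 + 1 + 0 + 1 = 10.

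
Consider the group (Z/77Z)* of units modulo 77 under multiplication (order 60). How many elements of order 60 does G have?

0

No element of G has order 60 (even though 60 | 60).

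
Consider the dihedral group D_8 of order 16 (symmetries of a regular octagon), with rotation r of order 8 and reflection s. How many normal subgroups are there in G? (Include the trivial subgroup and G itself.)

7

G has 19 subgroups. Checking conjugation-invariance by order — order 1: 1/1 normal; order 2: 1/9 normal; order 4: 1/5 normal; order 8: 3/3 normal; order 16: 1/1 normal.
Total normal subgroups: 7.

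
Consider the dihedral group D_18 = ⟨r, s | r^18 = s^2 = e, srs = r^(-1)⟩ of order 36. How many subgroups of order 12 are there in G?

3

|G| = 36 and 12 | 36, so subgroups of order 12 are possible by Lagrange.
The subgroups of order 12 are: {e, r^3, r^6, r^9, r^12, r^15, rs, r^4s, r^7s, r^10s, r^13s, r^16s}; {e, r^3, r^6, r^9, r^12, r^15, r^2s, r^5s, r^8s, r^11s, r^14s, r^17s}; {e, r^3, r^6, r^9, r^12, r^15, s, r^3s, r^6s, r^9s, r^12s, r^15s}.
So G has 3 subgroups of order 12.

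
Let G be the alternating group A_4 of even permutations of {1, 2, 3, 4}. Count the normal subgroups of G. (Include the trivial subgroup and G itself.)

G has 10 subgroups. Checking conjugation-invariance by order — order 1: 1/1 normal; order 2: 0/3 normal; order 3: 0/4 normal; order 4: 1/1 normal; order 12: 1/1 normal.
Total normal subgroups: 3.

3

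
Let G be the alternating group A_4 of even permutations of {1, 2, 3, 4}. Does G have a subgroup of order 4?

Yes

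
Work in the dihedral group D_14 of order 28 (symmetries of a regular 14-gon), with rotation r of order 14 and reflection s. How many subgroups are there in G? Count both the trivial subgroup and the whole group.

|G| = 28, so by Lagrange every subgroup order divides 28. Divisors: 1, 2, 4, 7, 14, 28.
Subgroups by order — order 1: 1; order 2: 15; order 4: 7; order 7: 1; order 14: 3; order 28: 1.
Total: 1 + 15 + 7 + 1 + 3 + 1 = 28.

28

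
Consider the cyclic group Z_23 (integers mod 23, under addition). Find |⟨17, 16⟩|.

23

|⟨17⟩| = 23 and |⟨16⟩| = 23, so |H| is a multiple of lcm(23, 23) = 23 and divides |G| = 23.
Closing {17, 16} under the group operation gives all of G, so |H| = 23.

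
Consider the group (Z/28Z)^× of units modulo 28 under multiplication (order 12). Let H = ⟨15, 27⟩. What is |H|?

|⟨15⟩| = 2 and |⟨27⟩| = 2, so |H| is a multiple of lcm(2, 2) = 2 and divides |G| = 12.
Closing under the operation: H = {1, 13, 15, 27}, so |H| = 4.

4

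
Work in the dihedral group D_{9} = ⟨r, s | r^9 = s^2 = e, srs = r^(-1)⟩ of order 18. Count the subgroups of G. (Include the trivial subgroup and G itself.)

16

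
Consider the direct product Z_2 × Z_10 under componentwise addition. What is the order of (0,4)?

5

The order of (0,4) in Z_2 × Z_10 is lcm(ord(0) in Z_2, ord(4) in Z_10).
ord(0) = 1 and ord(4) = 5, so |⟨(0,4)⟩| = lcm(1, 5) = 5.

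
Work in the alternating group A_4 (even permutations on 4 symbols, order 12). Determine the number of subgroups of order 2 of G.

3

|G| = 12 and 2 | 12, so subgroups of order 2 are possible by Lagrange.
The subgroups of order 2 are: {e, (1 2)(3 4)}; {e, (1 3)(2 4)}; {e, (1 4)(2 3)}.
So G has 3 subgroups of order 2.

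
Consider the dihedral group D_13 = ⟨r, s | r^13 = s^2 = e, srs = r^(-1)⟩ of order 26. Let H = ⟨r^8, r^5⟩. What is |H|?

|⟨r^8⟩| = 13 and |⟨r^5⟩| = 13, so |H| is a multiple of lcm(13, 13) = 13 and divides |G| = 26.
Closing under the operation: H = {e, r, r^2, r^3, r^4, r^5, r^6, r^7, r^8, r^9, r^10, r^11, r^12}, so |H| = 13.

13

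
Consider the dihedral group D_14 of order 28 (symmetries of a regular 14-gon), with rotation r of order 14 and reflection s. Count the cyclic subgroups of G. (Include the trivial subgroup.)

18

A cyclic subgroup of order d is generated by each of its φ(d) elements of order d, so the cyclic subgroups of order d number (#elements of order d)/φ(d).
Cyclic subgroups by order — order 1: 1; order 2: 15; order 7: 1; order 14: 1.
Total: 18.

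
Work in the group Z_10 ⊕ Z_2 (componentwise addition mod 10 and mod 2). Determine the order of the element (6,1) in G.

10

The order of (6,1) in Z_10 × Z_2 is lcm(ord(6) in Z_10, ord(1) in Z_2).
ord(6) = 5 and ord(1) = 2, so |⟨(6,1)⟩| = lcm(5, 2) = 10.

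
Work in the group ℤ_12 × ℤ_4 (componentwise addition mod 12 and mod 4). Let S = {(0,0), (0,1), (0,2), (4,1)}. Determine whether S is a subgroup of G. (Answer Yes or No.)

No

(0,1) ∈ S but its inverse (0,3) ∉ S, so S is not a subgroup.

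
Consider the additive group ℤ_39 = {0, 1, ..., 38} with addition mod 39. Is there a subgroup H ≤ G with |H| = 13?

13 | 39. A subgroup of order 13 is {0, 3, 6, 9, 12, 15, 18, 21, 24, 27, 30, 33, 36}.

Yes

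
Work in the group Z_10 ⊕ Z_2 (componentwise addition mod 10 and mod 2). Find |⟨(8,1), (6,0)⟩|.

|⟨(8,1)⟩| = 10 and |⟨(6,0)⟩| = 5, so |H| is a multiple of lcm(10, 5) = 10 and divides |G| = 20.
Closing under the operation: H = {(0,0), (0,1), (2,0), (2,1), (4,0), (4,1), (6,0), (6,1), (8,0), (8,1)}, so |H| = 10.

10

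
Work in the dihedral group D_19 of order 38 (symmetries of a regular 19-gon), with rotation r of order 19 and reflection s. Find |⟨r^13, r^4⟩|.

19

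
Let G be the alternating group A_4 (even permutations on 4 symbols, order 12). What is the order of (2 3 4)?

3

Computing powers of (2 3 4): the smallest k with ((2 3 4))^k = e is k = 3.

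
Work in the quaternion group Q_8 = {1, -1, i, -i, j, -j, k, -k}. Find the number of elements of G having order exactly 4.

6

The elements of order 4 are: i, -i, j, -j, k, -k.
That's 6.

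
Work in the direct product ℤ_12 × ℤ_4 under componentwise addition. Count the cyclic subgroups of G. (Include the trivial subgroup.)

Each element a generates a cyclic subgroup ⟨a⟩; distinct elements may generate the same one (a cyclic group of order d has φ(d) generators).
Cyclic subgroups by order — order 1: 1; order 2: 3; order 3: 1; order 4: 6; order 6: 3; order 12: 6.
Total: 20.

20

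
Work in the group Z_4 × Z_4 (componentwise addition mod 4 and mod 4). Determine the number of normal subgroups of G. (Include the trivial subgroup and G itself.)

G is abelian, so every subgroup is normal.
G has 15 subgroups in total, hence 15 normal subgroups.

15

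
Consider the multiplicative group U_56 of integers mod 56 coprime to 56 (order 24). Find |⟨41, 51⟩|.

12

|⟨41⟩| = 2 and |⟨51⟩| = 6, so |H| is a multiple of lcm(2, 6) = 6 and divides |G| = 24.
Closing under the operation: H = {1, 3, 9, 11, 17, 19, 25, 27, 33, 41, 43, 51}, so |H| = 12.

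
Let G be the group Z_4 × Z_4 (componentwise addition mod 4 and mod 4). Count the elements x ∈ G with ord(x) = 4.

12

An element (a,b) has order lcm(ord(a), ord(b)); count pairs with lcm equal to 4.
Enumerating gives 12 such elements.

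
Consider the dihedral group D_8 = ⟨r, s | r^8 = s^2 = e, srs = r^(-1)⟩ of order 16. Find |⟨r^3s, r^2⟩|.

|⟨r^3s⟩| = 2 and |⟨r^2⟩| = 4, so |H| is a multiple of lcm(2, 4) = 4 and divides |G| = 16.
Closing under the operation: H = {e, r^2, r^4, r^6, rs, r^3s, r^5s, r^7s}, so |H| = 8.

8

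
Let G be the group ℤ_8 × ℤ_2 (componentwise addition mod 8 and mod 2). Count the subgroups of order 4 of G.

3

|G| = 16 and 4 | 16, so subgroups of order 4 are possible by Lagrange.
The subgroups of order 4 are: {(0,0), (0,1), (4,0), (4,1)}; {(0,0), (2,0), (4,0), (6,0)}; {(0,0), (2,1), (4,0), (6,1)}.
So G has 3 subgroups of order 4.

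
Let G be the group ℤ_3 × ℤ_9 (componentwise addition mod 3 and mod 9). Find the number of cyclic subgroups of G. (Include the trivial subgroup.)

8

Each element a generates a cyclic subgroup ⟨a⟩; distinct elements may generate the same one (a cyclic group of order d has φ(d) generators).
Cyclic subgroups by order — order 1: 1; order 3: 4; order 9: 3.
Total: 8.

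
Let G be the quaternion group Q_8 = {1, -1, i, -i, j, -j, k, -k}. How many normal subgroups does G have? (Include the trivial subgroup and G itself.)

G has 6 subgroups. Checking conjugation-invariance by order — order 1: 1/1 normal; order 2: 1/1 normal; order 4: 3/3 normal; order 8: 1/1 normal.
Total normal subgroups: 6.

6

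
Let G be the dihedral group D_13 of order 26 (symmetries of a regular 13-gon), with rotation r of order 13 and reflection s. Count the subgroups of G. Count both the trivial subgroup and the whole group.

16

|G| = 26, so by Lagrange every subgroup order divides 26. Divisors: 1, 2, 13, 26.
Subgroups by order — order 1: 1; order 2: 13; order 13: 1; order 26: 1.
Total: 1 + 13 + 1 + 1 = 16.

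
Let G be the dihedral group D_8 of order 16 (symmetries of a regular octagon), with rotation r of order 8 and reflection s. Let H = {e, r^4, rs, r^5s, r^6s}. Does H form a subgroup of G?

No

|H| = 5 does not divide |G| = 16, so by Lagrange H is not a subgroup.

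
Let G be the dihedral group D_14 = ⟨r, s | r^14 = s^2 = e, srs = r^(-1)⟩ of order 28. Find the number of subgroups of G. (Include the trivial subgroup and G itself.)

28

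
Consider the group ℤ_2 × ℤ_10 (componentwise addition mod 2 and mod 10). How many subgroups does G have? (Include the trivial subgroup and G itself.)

10

|G| = 20, so by Lagrange every subgroup order divides 20. Divisors: 1, 2, 4, 5, 10, 20.
Subgroups by order — order 1: 1; order 2: 3; order 4: 1; order 5: 1; order 10: 3; order 20: 1.
Total: 1 + 3 + 1 + 1 + 3 + 1 = 10.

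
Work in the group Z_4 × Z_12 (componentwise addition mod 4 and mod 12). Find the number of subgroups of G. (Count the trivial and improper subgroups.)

30

|G| = 48, so by Lagrange every subgroup order divides 48. Divisors: 1, 2, 3, 4, 6, 8, 12, 16, 24, 48.
Subgroups by order — order 1: 1; order 2: 3; order 3: 1; order 4: 7; order 6: 3; order 8: 3; order 12: 7; order 16: 1; order 24: 3; order 48: 1.
Total: 1 + 3 + 1 + 7 + 3 + 3 + 7 + 1 + 3 + 1 = 30.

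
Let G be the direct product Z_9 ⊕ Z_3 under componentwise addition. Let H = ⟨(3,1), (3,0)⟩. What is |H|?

9

|⟨(3,1)⟩| = 3 and |⟨(3,0)⟩| = 3, so |H| is a multiple of lcm(3, 3) = 3 and divides |G| = 27.
Closing under the operation: H = {(0,0), (0,1), (0,2), (3,0), (3,1), (3,2), (6,0), (6,1), (6,2)}, so |H| = 9.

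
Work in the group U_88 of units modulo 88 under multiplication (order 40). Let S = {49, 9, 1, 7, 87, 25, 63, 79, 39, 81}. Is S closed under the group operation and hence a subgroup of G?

|S| = 10 divides |G| = 40, consistent with Lagrange.
S contains the identity, every element's inverse is in S, and S is closed under ·: it is a subgroup.
In fact S = ⟨7⟩.

Yes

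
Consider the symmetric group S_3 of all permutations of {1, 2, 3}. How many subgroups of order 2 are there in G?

|G| = 6 and 2 | 6, so subgroups of order 2 are possible by Lagrange.
The subgroups of order 2 are: {e, (1 2)}; {e, (1 3)}; {e, (2 3)}.
So G has 3 subgroups of order 2.

3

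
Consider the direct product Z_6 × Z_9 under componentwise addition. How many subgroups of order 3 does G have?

|G| = 54 and 3 | 54, so subgroups of order 3 are possible by Lagrange.
The subgroups of order 3 are: {(0,0), (0,3), (0,6)}; {(0,0), (2,0), (4,0)}; {(0,0), (2,3), (4,6)}; {(0,0), (2,6), (4,3)}.
So G has 4 subgroups of order 3.

4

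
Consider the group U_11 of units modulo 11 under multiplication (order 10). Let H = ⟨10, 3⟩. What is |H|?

10

|⟨10⟩| = 2 and |⟨3⟩| = 5, so |H| is a multiple of lcm(2, 5) = 10 and divides |G| = 10.
Closing {10, 3} under the group operation gives all of G, so |H| = 10.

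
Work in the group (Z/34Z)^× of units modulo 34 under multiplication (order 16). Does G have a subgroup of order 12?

12 does not divide |G| = 16, so by Lagrange no subgroup of order 12 exists.

No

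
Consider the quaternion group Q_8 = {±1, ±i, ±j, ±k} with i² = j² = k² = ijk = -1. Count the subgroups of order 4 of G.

3

|G| = 8 and 4 | 8, so subgroups of order 4 are possible by Lagrange.
The subgroups of order 4 are: {1, -1, i, -i}; {1, -1, j, -j}; {1, -1, k, -k}.
So G has 3 subgroups of order 4.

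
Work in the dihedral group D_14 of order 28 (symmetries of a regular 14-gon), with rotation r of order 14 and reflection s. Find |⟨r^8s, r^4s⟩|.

14

|⟨r^8s⟩| = 2 and |⟨r^4s⟩| = 2, so |H| is a multiple of lcm(2, 2) = 2 and divides |G| = 28.
Closing under the operation: H = {e, r^2, r^4, r^6, r^8, r^10, r^12, s, r^2s, r^4s, r^6s, r^8s, r^10s, r^12s}, so |H| = 14.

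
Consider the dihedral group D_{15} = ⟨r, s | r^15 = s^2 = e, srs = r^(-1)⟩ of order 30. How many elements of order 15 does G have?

The elements of order 15 are: r, r^2, r^4, r^7, r^8, r^11, r^13, r^14.
That's 8.

8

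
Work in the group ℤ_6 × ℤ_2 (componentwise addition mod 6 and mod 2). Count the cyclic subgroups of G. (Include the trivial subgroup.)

8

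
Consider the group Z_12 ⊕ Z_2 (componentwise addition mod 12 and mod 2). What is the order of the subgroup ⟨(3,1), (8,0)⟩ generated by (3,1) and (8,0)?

12

|⟨(3,1)⟩| = 4 and |⟨(8,0)⟩| = 3, so |H| is a multiple of lcm(4, 3) = 12 and divides |G| = 24.
Closing under the operation: H = {(0,0), (1,1), (2,0), (3,1), (4,0), (5,1), (6,0), (7,1), (8,0), (9,1), (10,0), (11,1)}, so |H| = 12.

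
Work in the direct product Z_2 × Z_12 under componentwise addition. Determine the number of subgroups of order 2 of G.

3

|G| = 24 and 2 | 24, so subgroups of order 2 are possible by Lagrange.
The subgroups of order 2 are: {(0,0), (0,6)}; {(0,0), (1,0)}; {(0,0), (1,6)}.
So G has 3 subgroups of order 2.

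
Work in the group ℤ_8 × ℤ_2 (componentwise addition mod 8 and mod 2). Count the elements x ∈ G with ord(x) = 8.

An element (a,b) has order lcm(ord(a), ord(b)); count pairs with lcm equal to 8.
Enumerating gives 8 such elements.

8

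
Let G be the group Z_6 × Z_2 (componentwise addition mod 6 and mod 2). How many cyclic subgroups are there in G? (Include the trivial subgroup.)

A cyclic subgroup of order d is generated by each of its φ(d) elements of order d, so the cyclic subgroups of order d number (#elements of order d)/φ(d).
Cyclic subgroups by order — order 1: 1; order 2: 3; order 3: 1; order 6: 3.
Total: 8.

8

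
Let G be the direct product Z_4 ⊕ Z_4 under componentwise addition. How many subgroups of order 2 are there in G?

|G| = 16 and 2 | 16, so subgroups of order 2 are possible by Lagrange.
The subgroups of order 2 are: {(0,0), (0,2)}; {(0,0), (2,0)}; {(0,0), (2,2)}.
So G has 3 subgroups of order 2.

3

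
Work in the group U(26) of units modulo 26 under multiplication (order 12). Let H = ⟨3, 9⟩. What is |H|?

|⟨3⟩| = 3 and |⟨9⟩| = 3, so |H| is a multiple of lcm(3, 3) = 3 and divides |G| = 12.
Closing under the operation: H = {1, 3, 9}, so |H| = 3.

3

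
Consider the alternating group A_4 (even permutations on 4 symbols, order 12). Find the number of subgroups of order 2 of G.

3

|G| = 12 and 2 | 12, so subgroups of order 2 are possible by Lagrange.
The subgroups of order 2 are: {e, (1 2)(3 4)}; {e, (1 3)(2 4)}; {e, (1 4)(2 3)}.
So G has 3 subgroups of order 2.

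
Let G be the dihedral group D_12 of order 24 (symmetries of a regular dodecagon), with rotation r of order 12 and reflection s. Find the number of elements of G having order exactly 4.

2

The elements of order 4 are: r^3, r^9.
That's 2.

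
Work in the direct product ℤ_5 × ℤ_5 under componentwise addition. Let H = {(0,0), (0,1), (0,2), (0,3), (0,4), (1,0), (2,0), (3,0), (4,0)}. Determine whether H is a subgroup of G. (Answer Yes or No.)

|H| = 9 does not divide |G| = 25, so by Lagrange H is not a subgroup.

No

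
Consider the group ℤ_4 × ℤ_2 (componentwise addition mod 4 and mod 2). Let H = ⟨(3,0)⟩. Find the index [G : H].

2

|⟨(3,0)⟩| = 4 and |G| = 8.
By Lagrange, [G : H] = |G|/|H| = 8/4 = 2.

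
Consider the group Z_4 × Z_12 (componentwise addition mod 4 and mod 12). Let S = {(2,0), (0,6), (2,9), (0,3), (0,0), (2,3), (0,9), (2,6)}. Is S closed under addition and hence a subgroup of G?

Yes

|S| = 8 divides |G| = 48, consistent with Lagrange.
S contains the identity, every element's inverse is in S, and S is closed under +: it is a subgroup.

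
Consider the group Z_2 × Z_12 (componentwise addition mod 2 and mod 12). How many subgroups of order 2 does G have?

3

|G| = 24 and 2 | 24, so subgroups of order 2 are possible by Lagrange.
The subgroups of order 2 are: {(0,0), (0,6)}; {(0,0), (1,0)}; {(0,0), (1,6)}.
So G has 3 subgroups of order 2.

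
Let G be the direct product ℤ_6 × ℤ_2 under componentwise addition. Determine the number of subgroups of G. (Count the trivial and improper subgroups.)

10

|G| = 12, so by Lagrange every subgroup order divides 12. Divisors: 1, 2, 3, 4, 6, 12.
Subgroups by order — order 1: 1; order 2: 3; order 3: 1; order 4: 1; order 6: 3; order 12: 1.
Total: 1 + 3 + 1 + 1 + 3 + 1 = 10.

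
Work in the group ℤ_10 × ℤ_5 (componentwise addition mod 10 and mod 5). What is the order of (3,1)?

10

The order of (3,1) in Z_10 × Z_5 is lcm(ord(3) in Z_10, ord(1) in Z_5).
ord(3) = 10 and ord(1) = 5, so |⟨(3,1)⟩| = lcm(10, 5) = 10.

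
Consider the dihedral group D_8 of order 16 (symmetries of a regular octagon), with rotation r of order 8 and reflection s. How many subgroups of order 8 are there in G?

3

|G| = 16 and 8 | 16, so subgroups of order 8 are possible by Lagrange.
The subgroups of order 8 are: {e, r, r^2, r^3, r^4, r^5, r^6, r^7}; {e, r^2, r^4, r^6, s, r^2s, r^4s, r^6s}; {e, r^2, r^4, r^6, rs, r^3s, r^5s, r^7s}.
So G has 3 subgroups of order 8.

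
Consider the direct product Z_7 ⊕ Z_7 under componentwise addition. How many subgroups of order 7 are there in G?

|G| = 49 and 7 | 49, so subgroups of order 7 are possible by Lagrange.
The subgroups of order 7 are: {(0,0), (0,1), (0,2), (0,3), (0,4), (0,5), (0,6)}; {(0,0), (1,0), (2,0), (3,0), (4,0), (5,0), (6,0)}; {(0,0), (1,1), (2,2), (3,3), (4,4), (5,5), (6,6)}; {(0,0), (1,2), (2,4), (3,6), (4,1), (5,3), (6,5)}; … (8 in all).
So G has 8 subgroups of order 7.

8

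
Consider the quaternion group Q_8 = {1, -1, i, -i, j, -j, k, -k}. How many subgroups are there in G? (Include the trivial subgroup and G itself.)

6

|G| = 8, so by Lagrange every subgroup order divides 8. Divisors: 1, 2, 4, 8.
Subgroups by order — order 1: 1; order 2: 1; order 4: 3; order 8: 1.
Total: 1 + 1 + 3 + 1 = 6.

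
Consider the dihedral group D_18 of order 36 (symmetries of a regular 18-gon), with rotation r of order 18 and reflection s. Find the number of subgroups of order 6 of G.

|G| = 36 and 6 | 36, so subgroups of order 6 are possible by Lagrange.
The subgroups of order 6 are: {e, r^6, r^12, r^4s, r^10s, r^16s}; {e, r^6, r^12, r^5s, r^11s, r^17s}; {e, r^6, r^12, s, r^6s, r^12s}; {e, r^6, r^12, rs, r^7s, r^13s}; … (7 in all).
So G has 7 subgroups of order 6.

7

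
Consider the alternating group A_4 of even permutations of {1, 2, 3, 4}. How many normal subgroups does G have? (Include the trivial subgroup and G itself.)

G has 10 subgroups. Checking conjugation-invariance by order — order 1: 1/1 normal; order 2: 0/3 normal; order 3: 0/4 normal; order 4: 1/1 normal; order 12: 1/1 normal.
Total normal subgroups: 3.

3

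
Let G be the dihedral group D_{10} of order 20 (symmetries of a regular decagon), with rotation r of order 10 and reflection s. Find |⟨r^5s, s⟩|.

4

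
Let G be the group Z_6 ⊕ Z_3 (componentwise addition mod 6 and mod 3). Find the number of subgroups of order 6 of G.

4

|G| = 18 and 6 | 18, so subgroups of order 6 are possible by Lagrange.
The subgroups of order 6 are: {(0,0), (0,1), (0,2), (3,0), (3,1), (3,2)}; {(0,0), (1,0), (2,0), (3,0), (4,0), (5,0)}; {(0,0), (1,1), (2,2), (3,0), (4,1), (5,2)}; {(0,0), (1,2), (2,1), (3,0), (4,2), (5,1)}.
So G has 4 subgroups of order 6.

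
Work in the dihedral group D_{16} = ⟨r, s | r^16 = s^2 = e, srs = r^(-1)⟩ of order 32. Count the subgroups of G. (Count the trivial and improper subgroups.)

36

|G| = 32, so by Lagrange every subgroup order divides 32. Divisors: 1, 2, 4, 8, 16, 32.
Subgroups by order — order 1: 1; order 2: 17; order 4: 9; order 8: 5; order 16: 3; order 32: 1.
Total: 1 + 17 + 9 + 5 + 3 + 1 = 36.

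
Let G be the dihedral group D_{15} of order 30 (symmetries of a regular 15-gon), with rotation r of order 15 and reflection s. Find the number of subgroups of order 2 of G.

|G| = 30 and 2 | 30, so subgroups of order 2 are possible by Lagrange.
The subgroups of order 2 are: {e, r^10s}; {e, r^11s}; {e, r^12s}; {e, r^13s}; … (15 in all).
So G has 15 subgroups of order 2.

15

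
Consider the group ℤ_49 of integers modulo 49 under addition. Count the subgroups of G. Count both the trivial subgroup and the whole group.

3

Subgroups of the cyclic group ℤ_49 correspond bijectively to divisors of 49.
Divisors of 49: 1, 7, 49.
So ℤ_49 has 3 subgroups.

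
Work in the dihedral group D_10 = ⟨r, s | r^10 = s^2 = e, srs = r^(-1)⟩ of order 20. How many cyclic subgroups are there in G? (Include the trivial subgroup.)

14

Each element a generates a cyclic subgroup ⟨a⟩; distinct elements may generate the same one (a cyclic group of order d has φ(d) generators).
Cyclic subgroups by order — order 1: 1; order 2: 11; order 5: 1; order 10: 1.
Total: 14.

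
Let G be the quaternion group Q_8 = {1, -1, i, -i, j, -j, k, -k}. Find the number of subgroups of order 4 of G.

|G| = 8 and 4 | 8, so subgroups of order 4 are possible by Lagrange.
The subgroups of order 4 are: {1, -1, i, -i}; {1, -1, j, -j}; {1, -1, k, -k}.
So G has 3 subgroups of order 4.

3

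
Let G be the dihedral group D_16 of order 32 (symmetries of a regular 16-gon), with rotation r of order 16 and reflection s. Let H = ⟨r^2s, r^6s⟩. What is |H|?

8

|⟨r^2s⟩| = 2 and |⟨r^6s⟩| = 2, so |H| is a multiple of lcm(2, 2) = 2 and divides |G| = 32.
Closing under the operation: H = {e, r^4, r^8, r^12, r^2s, r^6s, r^10s, r^14s}, so |H| = 8.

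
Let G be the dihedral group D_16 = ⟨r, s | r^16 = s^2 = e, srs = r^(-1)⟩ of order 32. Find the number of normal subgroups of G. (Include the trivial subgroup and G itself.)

8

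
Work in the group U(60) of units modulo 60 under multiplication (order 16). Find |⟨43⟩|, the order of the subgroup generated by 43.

4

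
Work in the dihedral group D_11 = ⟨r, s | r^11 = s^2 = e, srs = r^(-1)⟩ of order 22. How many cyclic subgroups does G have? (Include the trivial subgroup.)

Each element a generates a cyclic subgroup ⟨a⟩; distinct elements may generate the same one (a cyclic group of order d has φ(d) generators).
Cyclic subgroups by order — order 1: 1; order 2: 11; order 11: 1.
Total: 13.

13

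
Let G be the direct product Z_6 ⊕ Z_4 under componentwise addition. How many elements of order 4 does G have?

4

An element (a,b) has order lcm(ord(a), ord(b)); count pairs with lcm equal to 4.
Enumerating gives 4 such elements.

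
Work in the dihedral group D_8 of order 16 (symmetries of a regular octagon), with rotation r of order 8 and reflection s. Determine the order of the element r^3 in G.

Computing powers of r^3: the smallest k with (r^3)^k = e is k = 8.

8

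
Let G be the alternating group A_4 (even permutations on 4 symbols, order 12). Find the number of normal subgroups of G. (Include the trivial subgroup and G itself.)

3

G has 10 subgroups. Checking conjugation-invariance by order — order 1: 1/1 normal; order 2: 0/3 normal; order 3: 0/4 normal; order 4: 1/1 normal; order 12: 1/1 normal.
Total normal subgroups: 3.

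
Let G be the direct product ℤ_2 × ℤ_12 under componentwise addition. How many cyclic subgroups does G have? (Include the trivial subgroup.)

A cyclic subgroup of order d is generated by each of its φ(d) elements of order d, so the cyclic subgroups of order d number (#elements of order d)/φ(d).
Cyclic subgroups by order — order 1: 1; order 2: 3; order 3: 1; order 4: 2; order 6: 3; order 12: 2.
Total: 12.

12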